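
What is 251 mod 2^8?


251 & 255 = 251

251


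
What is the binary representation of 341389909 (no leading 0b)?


341389909 = 10100010110010011001001010101 in binary

10100010110010011001001010101


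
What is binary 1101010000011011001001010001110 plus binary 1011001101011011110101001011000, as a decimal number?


1101010000011011001001010001110 + 1011001101011011110101001011000 = 11000011101110110111110011100110 = 3283844326

3283844326


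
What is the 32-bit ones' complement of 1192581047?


1192581047 ^ 4294967295 = 3102386248

3102386248


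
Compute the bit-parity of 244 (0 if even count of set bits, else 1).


0b11110100 has 5 ones => parity 1

1


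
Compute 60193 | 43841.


0b1110101100100001 | 0b1010101101000001 = 0b1110101101100001 = 60257

60257


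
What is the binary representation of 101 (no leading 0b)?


101 = 1100101 in binary

1100101


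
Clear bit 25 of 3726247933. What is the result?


3726247933 & ~(1 << 25) = 3692693501

3692693501


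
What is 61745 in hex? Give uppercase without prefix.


61745 = F131 hex

F131


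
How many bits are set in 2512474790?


0b10010101110000010101001010100110 has 14 set bits

14


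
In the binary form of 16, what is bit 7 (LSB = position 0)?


0b10000, position 7 = 0

0


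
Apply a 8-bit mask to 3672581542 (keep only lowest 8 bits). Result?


3672581542 & 255 = 166

166


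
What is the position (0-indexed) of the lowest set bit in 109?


0b1101101. Lowest set bit at position 0

0


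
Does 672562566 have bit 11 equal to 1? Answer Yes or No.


0b101000000101100111110110000110, bit 11 = 1. Yes

Yes


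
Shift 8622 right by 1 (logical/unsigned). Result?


0b10000110101110 >> 1 = 0b1000011010111 = 4311

4311


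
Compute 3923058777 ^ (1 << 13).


3923058777 ^ (1 << 13) = 3923058777 ^ 8192 = 3923050585

3923050585


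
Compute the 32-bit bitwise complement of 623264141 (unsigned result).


~0b100101001001100100000110001101 = 0b11011010110110011011111001110010 = 3671703154 (32-bit unsigned)

3671703154


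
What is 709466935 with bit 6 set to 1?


709466935 | (1 << 6) = 709466935 | 64 = 709466999

709466999


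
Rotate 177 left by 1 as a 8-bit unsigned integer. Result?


Rotate 0b10110001 left by 1 (8-bit) = 0b1100011 = 99

99


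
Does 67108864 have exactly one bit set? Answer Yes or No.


0b100000000000000000000000000. Only one bit set => Yes

Yes


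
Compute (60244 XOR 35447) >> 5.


Step 1: 60244 ^ 35447 = 24867
Step 2: 24867 >> 5 = 777

777


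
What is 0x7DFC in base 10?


7DFC hex = 32252 decimal

32252


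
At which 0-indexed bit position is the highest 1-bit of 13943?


0b11011001110111. Highest set bit at position 13

13


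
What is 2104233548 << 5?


0b1111101011011000000111001001100 << 5 = 0b111110101101100000011100100110000000 = 67335473536

67335473536


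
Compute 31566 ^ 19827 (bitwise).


0b111101101001110 ^ 0b100110101110011 = 0b11011000111101 = 13885

13885


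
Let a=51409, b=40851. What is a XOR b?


51409 ^ 40851 = 22338

22338


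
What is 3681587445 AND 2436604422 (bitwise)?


0b11011011011100001001000011110101 & 0b10010001001110111010001000000110 = 0b10010001001100001000000000000100 = 2435874820

2435874820


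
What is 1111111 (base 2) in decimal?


1111111 in decimal = 127

127


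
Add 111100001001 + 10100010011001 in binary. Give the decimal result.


111100001001 + 10100010011001 = 11011110100010 = 14242

14242


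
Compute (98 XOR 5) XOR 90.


Step 1: 98 ^ 5 = 103
Step 2: 103 ^ 90 = 61

61


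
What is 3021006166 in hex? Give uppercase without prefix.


3021006166 = B410E556 hex

B410E556


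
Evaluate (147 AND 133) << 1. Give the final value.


Step 1: 147 & 133 = 129
Step 2: 129 << 1 = 258

258


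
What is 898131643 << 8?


0b110101100010000110011010111011 << 8 = 0b11010110001000011001101011101100000000 = 229921700608

229921700608


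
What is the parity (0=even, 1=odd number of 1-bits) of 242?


0b11110010 has 5 ones => parity 1

1


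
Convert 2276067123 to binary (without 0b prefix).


2276067123 = 10000111101010100000011100110011 in binary

10000111101010100000011100110011


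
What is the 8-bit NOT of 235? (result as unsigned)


~0b11101011 = 0b10100 = 20 (8-bit unsigned)

20


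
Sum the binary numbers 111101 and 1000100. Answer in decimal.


111101 + 1000100 = 10000001 = 129

129


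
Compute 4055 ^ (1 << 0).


4055 ^ (1 << 0) = 4055 ^ 1 = 4054

4054


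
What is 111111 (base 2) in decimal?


111111 in decimal = 63

63


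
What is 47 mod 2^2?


47 & 3 = 3

3


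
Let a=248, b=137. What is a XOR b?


248 ^ 137 = 113

113


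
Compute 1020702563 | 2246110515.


0b111100110101101010111101100011 | 0b10000101111000001110110100110011 = 0b10111101111101101110111101110011 = 3187076979

3187076979


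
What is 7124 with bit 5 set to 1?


7124 | (1 << 5) = 7124 | 32 = 7156

7156


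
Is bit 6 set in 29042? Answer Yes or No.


0b111000101110010, bit 6 = 1. Yes

Yes


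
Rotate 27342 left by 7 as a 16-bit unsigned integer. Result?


Rotate 0b110101011001110 left by 7 (16-bit) = 0b110011100110101 = 26421

26421


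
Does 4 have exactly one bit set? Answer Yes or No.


0b100. Only one bit set => Yes

Yes


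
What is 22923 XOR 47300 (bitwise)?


0b101100110001011 ^ 0b1011100011000100 = 0b1110000101001111 = 57679

57679


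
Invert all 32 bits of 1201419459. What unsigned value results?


1201419459 ^ 4294967295 = 3093547836

3093547836


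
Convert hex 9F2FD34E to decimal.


9F2FD34E hex = 2670711630 decimal

2670711630


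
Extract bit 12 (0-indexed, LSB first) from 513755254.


0b11110100111110100100001110110, position 12 = 0

0


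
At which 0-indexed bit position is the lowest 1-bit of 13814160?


0b110100101100100110010000. Lowest set bit at position 4

4


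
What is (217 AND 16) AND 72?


Step 1: 217 & 16 = 16
Step 2: 16 & 72 = 0

0


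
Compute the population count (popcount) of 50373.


0b1100010011000101 has 7 set bits

7


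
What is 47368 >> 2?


0b1011100100001000 >> 2 = 0b10111001000010 = 11842

11842


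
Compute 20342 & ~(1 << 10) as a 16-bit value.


20342 & ~(1 << 10) = 19318

19318


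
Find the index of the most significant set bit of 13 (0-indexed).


0b1101. Highest set bit at position 3

3


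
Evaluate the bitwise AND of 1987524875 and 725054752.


0b1110110011101110011100100001011 & 0b101011001101110111010100100000 = 0b100010001101110011000100000000 = 574042368

574042368


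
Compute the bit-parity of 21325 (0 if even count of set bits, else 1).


0b101001101001101 has 8 ones => parity 0

0


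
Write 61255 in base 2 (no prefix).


61255 = 1110111101000111 in binary

1110111101000111


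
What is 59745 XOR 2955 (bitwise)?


0b1110100101100001 ^ 0b101110001011 = 0b1110001011101010 = 58090

58090


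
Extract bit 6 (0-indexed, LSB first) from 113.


0b1110001, position 6 = 1

1


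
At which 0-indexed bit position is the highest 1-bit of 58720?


0b1110010101100000. Highest set bit at position 15

15


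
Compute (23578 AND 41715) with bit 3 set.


Step 1: 23578 & 41715 = 18
Step 2: 18 | (1 << 3) = 18 | 8 = 26

26


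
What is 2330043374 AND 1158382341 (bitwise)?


0b10001010111000011010001111101110 & 0b1000101000010111000001100000101 = 0b11000001100000100 = 99076

99076


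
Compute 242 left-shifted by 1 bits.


0b11110010 << 1 = 0b111100100 = 484

484


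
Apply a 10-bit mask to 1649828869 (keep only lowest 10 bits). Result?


1649828869 & 1023 = 5

5


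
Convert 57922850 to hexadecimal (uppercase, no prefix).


57922850 = 373D522 hex

373D522


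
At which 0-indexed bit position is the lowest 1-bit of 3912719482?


0b11101001001101110101110001111010. Lowest set bit at position 1

1


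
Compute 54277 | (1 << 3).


54277 | (1 << 3) = 54277 | 8 = 54285

54285


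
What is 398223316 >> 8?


0b10111101111000110011111010100 >> 8 = 0b101111011110001100111 = 1555559

1555559


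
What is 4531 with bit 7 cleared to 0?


4531 & ~(1 << 7) = 4403

4403


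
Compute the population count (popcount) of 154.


0b10011010 has 4 set bits

4


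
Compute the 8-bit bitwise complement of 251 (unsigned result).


~0b11111011 = 0b100 = 4 (8-bit unsigned)

4


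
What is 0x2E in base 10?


2E hex = 46 decimal

46


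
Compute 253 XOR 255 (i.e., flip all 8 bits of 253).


253 ^ 255 = 2

2


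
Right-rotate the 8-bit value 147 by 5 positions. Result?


Rotate 0b10010011 right by 5 (8-bit) = 0b10011100 = 156

156


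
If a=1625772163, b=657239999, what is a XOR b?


1625772163 ^ 657239999 = 1204551484

1204551484


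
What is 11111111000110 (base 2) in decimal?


11111111000110 in decimal = 16326

16326


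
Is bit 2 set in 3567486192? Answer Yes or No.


0b11010100101000111000010011110000, bit 2 = 0. No

No


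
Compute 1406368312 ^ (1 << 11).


1406368312 ^ (1 << 11) = 1406368312 ^ 2048 = 1406366264

1406366264


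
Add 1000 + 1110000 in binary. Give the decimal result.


1000 + 1110000 = 1111000 = 120

120


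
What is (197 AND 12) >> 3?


Step 1: 197 & 12 = 4
Step 2: 4 >> 3 = 0

0


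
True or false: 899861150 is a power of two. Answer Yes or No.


0b110101101000101100101010011110. Multiple bits set => No

No


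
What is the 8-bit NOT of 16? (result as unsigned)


~0b10000 = 0b11101111 = 239 (8-bit unsigned)

239


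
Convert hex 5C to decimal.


5C hex = 92 decimal

92


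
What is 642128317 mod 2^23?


642128317 & 8388607 = 4594109

4594109


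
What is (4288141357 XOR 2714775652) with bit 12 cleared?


Step 1: 4288141357 ^ 2714775652 = 1581770825
Step 2: 1581770825 & ~(1 << 12) = 1581770825

1581770825


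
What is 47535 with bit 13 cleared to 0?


47535 & ~(1 << 13) = 39343

39343


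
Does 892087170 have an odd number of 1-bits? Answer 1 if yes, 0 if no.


0b110101001011000010101110000010 has 13 ones => parity 1

1


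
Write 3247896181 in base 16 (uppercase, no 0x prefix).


3247896181 = C196F675 hex

C196F675


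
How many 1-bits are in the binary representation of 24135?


0b101111001000111 has 9 set bits

9


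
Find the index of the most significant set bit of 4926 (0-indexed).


0b1001100111110. Highest set bit at position 12

12


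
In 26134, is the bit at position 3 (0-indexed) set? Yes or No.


0b110011000010110, bit 3 = 0. No

No


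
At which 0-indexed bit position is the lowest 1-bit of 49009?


0b1011111101110001. Lowest set bit at position 0

0


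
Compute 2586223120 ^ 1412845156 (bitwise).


0b10011010001001101010001000010000 ^ 0b1010100001101100100111001100100 = 0b11001110000100001110110001110100 = 3457215604

3457215604


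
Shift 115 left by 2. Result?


0b1110011 << 2 = 0b111001100 = 460

460


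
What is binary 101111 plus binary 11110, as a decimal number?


101111 + 11110 = 1001101 = 77

77


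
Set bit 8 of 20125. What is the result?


20125 | (1 << 8) = 20125 | 256 = 20381

20381


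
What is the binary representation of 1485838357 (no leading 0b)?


1485838357 = 1011000100100000001100000010101 in binary

1011000100100000001100000010101


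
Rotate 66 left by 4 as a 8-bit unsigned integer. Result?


Rotate 0b1000010 left by 4 (8-bit) = 0b100100 = 36

36


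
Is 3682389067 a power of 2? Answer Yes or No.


0b11011011011111001100110001001011. Multiple bits set => No

No


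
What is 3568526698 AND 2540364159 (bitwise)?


0b11010100101100110110010101101010 & 0b10010111011010101110000101111111 = 0b10010100001000100110000101101010 = 2485281130

2485281130


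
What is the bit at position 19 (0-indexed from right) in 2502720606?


0b10010101001011000111110001011110, position 19 = 1

1


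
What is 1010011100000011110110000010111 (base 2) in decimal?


1010011100000011110110000010111 in decimal = 1401023511

1401023511


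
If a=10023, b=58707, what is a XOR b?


10023 ^ 58707 = 49780

49780


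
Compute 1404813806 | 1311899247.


0b1010011101110111100000111101110 | 0b1001110001100011111111001101111 = 0b1011111101110111111111111101111 = 1606156271

1606156271


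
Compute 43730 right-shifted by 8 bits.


0b1010101011010010 >> 8 = 0b10101010 = 170

170


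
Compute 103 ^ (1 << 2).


103 ^ (1 << 2) = 103 ^ 4 = 99

99


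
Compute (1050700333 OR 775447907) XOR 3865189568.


Step 1: 1050700333 | 775447907 = 1052274543
Step 2: 1052274543 ^ 3865189568 = 3638195119

3638195119


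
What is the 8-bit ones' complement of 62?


62 ^ 255 = 193

193


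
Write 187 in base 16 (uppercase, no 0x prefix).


187 = BB hex

BB


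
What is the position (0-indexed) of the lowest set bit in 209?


0b11010001. Lowest set bit at position 0

0


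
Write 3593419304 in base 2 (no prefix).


3593419304 = 11010110001011110011101000101000 in binary

11010110001011110011101000101000


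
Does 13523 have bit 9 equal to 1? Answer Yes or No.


0b11010011010011, bit 9 = 0. No

No


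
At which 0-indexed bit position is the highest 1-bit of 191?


0b10111111. Highest set bit at position 7

7


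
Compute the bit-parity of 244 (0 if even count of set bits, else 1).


0b11110100 has 5 ones => parity 1

1


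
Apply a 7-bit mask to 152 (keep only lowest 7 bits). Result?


152 & 127 = 24

24


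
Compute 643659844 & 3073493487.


0b100110010111010111100001000100 & 0b10110111001100011100100111101111 = 0b100110000100010100100001000100 = 638666820

638666820


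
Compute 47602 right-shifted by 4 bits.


0b1011100111110010 >> 4 = 0b101110011111 = 2975

2975


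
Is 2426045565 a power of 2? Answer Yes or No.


0b10010000100110101000010001111101. Multiple bits set => No

No


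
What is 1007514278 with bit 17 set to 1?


1007514278 | (1 << 17) = 1007514278 | 131072 = 1007645350

1007645350


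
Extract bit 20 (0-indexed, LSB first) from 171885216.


0b1010001111101100001010100000, position 20 = 1

1


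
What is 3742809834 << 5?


0b11011111000101101011111011101010 << 5 = 0b1101111100010110101111101110101000000 = 119769914688

119769914688


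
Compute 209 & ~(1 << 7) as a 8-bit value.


209 & ~(1 << 7) = 81

81


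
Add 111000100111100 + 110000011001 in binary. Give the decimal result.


111000100111100 + 110000011001 = 111110101010101 = 32085

32085


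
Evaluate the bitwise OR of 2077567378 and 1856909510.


0b1111011110101010010100110010010 | 0b1101110101011100011000011000110 = 0b1111111111111110011100111010110 = 2147432918

2147432918


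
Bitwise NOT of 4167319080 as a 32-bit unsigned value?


~0b11111000011001000011111000101000 = 0b111100110111100000111010111 = 127648215 (32-bit unsigned)

127648215


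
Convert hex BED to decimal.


BED hex = 3053 decimal

3053


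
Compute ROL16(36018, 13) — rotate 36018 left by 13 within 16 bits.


Rotate 0b1000110010110010 left by 13 (16-bit) = 0b101000110010110 = 20886

20886


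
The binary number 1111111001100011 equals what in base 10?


1111111001100011 in decimal = 65123

65123


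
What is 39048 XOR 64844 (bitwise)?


0b1001100010001000 ^ 0b1111110101001100 = 0b110010111000100 = 26052

26052


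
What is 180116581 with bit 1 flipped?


180116581 ^ (1 << 1) = 180116581 ^ 2 = 180116583

180116583


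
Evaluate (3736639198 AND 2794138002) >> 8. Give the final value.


Step 1: 3736639198 & 2794138002 = 2257059986
Step 2: 2257059986 >> 8 = 8816640

8816640


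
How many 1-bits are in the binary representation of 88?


0b1011000 has 3 set bits

3


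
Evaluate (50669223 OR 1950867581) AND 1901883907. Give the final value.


Step 1: 50669223 | 1950867581 = 2001200895
Step 2: 2001200895 & 1901883907 = 1900306947

1900306947


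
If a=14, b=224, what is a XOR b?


14 ^ 224 = 238

238


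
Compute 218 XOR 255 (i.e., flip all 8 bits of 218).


218 ^ 255 = 37

37


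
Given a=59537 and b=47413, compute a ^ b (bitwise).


59537 ^ 47413 = 20900

20900


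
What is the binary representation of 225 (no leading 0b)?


225 = 11100001 in binary

11100001


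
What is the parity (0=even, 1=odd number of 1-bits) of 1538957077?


0b1011011101110101001111100010101 has 19 ones => parity 1

1


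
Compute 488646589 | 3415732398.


0b11101001000000010011110111101 | 0b11001011100101111111000010101110 = 0b11011111101101111111011110111111 = 3753375679

3753375679


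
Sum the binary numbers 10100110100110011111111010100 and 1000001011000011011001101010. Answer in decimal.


10100110100110011111111010100 + 1000001011000011011001101010 = 11100111111110111011000111110 = 486503998

486503998


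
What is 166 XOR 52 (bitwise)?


0b10100110 ^ 0b110100 = 0b10010010 = 146

146


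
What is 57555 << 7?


0b1110000011010011 << 7 = 0b11100000110100110000000 = 7367040

7367040


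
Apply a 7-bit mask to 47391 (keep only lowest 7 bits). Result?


47391 & 127 = 31

31


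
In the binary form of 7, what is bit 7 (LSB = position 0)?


0b111, position 7 = 0

0


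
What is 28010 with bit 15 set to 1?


28010 | (1 << 15) = 28010 | 32768 = 60778

60778


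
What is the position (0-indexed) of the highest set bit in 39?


0b100111. Highest set bit at position 5

5


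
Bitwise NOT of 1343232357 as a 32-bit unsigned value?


~0b1010000000100000001100101100101 = 0b10101111111011111110011010011010 = 2951734938 (32-bit unsigned)

2951734938


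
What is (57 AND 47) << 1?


Step 1: 57 & 47 = 41
Step 2: 41 << 1 = 82

82


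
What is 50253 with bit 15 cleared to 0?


50253 & ~(1 << 15) = 17485

17485


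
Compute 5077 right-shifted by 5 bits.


0b1001111010101 >> 5 = 0b10011110 = 158

158


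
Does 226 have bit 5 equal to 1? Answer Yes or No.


0b11100010, bit 5 = 1. Yes

Yes


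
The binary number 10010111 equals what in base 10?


10010111 in decimal = 151

151


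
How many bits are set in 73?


0b1001001 has 3 set bits

3


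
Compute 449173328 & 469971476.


0b11010110001011101011101010000 & 0b11100000000110011001000010100 = 0b11000000000010001001000010000 = 402723344

402723344


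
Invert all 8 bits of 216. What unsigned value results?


216 ^ 255 = 39

39


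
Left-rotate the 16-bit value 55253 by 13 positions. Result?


Rotate 0b1101011111010101 left by 13 (16-bit) = 0b1011101011111010 = 47866

47866


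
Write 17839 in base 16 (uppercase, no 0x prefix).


17839 = 45AF hex

45AF


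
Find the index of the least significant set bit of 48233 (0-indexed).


0b1011110001101001. Lowest set bit at position 0

0


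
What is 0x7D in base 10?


7D hex = 125 decimal

125


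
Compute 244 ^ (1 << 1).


244 ^ (1 << 1) = 244 ^ 2 = 246

246


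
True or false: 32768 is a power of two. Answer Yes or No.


0b1000000000000000. Only one bit set => Yes

Yes


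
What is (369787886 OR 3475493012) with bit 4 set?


Step 1: 369787886 | 3475493012 = 3744453630
Step 2: 3744453630 | (1 << 4) = 3744453630 | 16 = 3744453630

3744453630


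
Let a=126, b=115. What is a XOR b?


126 ^ 115 = 13

13


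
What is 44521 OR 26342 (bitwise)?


0b1010110111101001 | 0b110011011100110 = 0b1110111111101111 = 61423

61423


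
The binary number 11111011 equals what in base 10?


11111011 in decimal = 251

251


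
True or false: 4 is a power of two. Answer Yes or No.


0b100. Only one bit set => Yes

Yes


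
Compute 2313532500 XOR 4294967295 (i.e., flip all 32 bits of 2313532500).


2313532500 ^ 4294967295 = 1981434795

1981434795


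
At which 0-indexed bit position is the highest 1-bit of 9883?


0b10011010011011. Highest set bit at position 13

13


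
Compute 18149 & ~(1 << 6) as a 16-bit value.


18149 & ~(1 << 6) = 18085

18085


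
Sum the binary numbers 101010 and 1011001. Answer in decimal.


101010 + 1011001 = 10000011 = 131

131


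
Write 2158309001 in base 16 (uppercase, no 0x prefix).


2158309001 = 80A52E89 hex

80A52E89


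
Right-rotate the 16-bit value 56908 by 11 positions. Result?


Rotate 0b1101111001001100 right by 11 (16-bit) = 0b1100100110011011 = 51611

51611


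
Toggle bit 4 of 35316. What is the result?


35316 ^ (1 << 4) = 35316 ^ 16 = 35300

35300


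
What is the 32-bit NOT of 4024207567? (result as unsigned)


~0b11101111110111001000100011001111 = 0b10000001000110111011100110000 = 270759728 (32-bit unsigned)

270759728


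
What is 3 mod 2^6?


3 & 63 = 3

3


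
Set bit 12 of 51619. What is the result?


51619 | (1 << 12) = 51619 | 4096 = 55715

55715


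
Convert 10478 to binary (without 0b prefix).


10478 = 10100011101110 in binary

10100011101110


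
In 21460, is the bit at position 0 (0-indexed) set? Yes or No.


0b101001111010100, bit 0 = 0. No

No


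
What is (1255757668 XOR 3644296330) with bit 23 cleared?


Step 1: 1255757668 ^ 3644296330 = 2481904622
Step 2: 2481904622 & ~(1 << 23) = 2473516014

2473516014


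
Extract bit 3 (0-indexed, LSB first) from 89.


0b1011001, position 3 = 1

1


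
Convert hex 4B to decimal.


4B hex = 75 decimal

75


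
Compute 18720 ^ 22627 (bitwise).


0b100100100100000 ^ 0b101100001100011 = 0b1000101000011 = 4419

4419


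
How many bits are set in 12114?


0b10111101010010 has 8 set bits

8


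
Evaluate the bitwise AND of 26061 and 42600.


0b110010111001101 & 0b1010011001101000 = 0b10010001001000 = 9288

9288


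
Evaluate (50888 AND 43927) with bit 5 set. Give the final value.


Step 1: 50888 & 43927 = 33408
Step 2: 33408 | (1 << 5) = 33408 | 32 = 33440

33440


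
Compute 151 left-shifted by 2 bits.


0b10010111 << 2 = 0b1001011100 = 604

604


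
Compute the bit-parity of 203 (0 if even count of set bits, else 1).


0b11001011 has 5 ones => parity 1

1


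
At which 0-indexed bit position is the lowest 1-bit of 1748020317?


0b1101000001100001010110001011101. Lowest set bit at position 0

0


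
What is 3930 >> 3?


0b111101011010 >> 3 = 0b111101011 = 491

491


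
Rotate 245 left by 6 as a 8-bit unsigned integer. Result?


Rotate 0b11110101 left by 6 (8-bit) = 0b1111101 = 125

125


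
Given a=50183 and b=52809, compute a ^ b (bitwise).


50183 ^ 52809 = 2638

2638


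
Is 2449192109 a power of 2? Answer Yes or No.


0b10010001111110111011010010101101. Multiple bits set => No

No


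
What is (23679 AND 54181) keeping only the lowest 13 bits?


Step 1: 23679 & 54181 = 20517
Step 2: 20517 & 8191 = 4133

4133


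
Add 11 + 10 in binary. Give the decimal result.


11 + 10 = 101 = 5

5


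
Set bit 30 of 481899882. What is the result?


481899882 | (1 << 30) = 481899882 | 1073741824 = 1555641706

1555641706


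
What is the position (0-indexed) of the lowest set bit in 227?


0b11100011. Lowest set bit at position 0

0


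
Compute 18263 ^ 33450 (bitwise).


0b100011101010111 ^ 0b1000001010101010 = 0b1100010111111101 = 50685

50685


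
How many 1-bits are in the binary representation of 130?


0b10000010 has 2 set bits

2


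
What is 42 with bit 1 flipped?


42 ^ (1 << 1) = 42 ^ 2 = 40

40


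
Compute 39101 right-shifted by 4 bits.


0b1001100010111101 >> 4 = 0b100110001011 = 2443

2443


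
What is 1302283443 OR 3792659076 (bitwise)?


0b1001101100111110100010010110011 | 0b11100010000011110110001010000100 = 0b11101111100111110110011010110111 = 4020201143

4020201143


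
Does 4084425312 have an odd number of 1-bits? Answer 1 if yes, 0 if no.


0b11110011011100110110001001100000 has 16 ones => parity 0

0


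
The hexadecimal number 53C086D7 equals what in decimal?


53C086D7 hex = 1405126359 decimal

1405126359


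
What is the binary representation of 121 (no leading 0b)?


121 = 1111001 in binary

1111001


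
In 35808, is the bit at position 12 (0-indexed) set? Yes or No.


0b1000101111100000, bit 12 = 0. No

No


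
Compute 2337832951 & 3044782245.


0b10001011010110000111111111110111 & 0b10110101011110111011000010100101 = 0b10000001010110000011000010100101 = 2170040485

2170040485


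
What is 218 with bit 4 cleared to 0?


218 & ~(1 << 4) = 202

202


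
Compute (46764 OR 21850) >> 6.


Step 1: 46764 | 21850 = 63486
Step 2: 63486 >> 6 = 991

991


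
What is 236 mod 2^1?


236 & 1 = 0

0


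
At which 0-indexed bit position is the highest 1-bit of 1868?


0b11101001100. Highest set bit at position 10

10


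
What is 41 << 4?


0b101001 << 4 = 0b1010010000 = 656

656


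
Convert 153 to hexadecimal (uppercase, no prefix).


153 = 99 hex

99


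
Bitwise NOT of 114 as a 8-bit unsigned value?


~0b1110010 = 0b10001101 = 141 (8-bit unsigned)

141


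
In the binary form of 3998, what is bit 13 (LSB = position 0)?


0b111110011110, position 13 = 0

0


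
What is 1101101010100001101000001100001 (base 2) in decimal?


1101101010100001101000001100001 in decimal = 1834012769

1834012769


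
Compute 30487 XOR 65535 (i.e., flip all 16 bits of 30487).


30487 ^ 65535 = 35048

35048


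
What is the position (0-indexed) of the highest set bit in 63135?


0b1111011010011111. Highest set bit at position 15

15


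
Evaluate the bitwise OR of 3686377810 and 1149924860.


0b11011011101110011010100101010010 | 0b1000100100010100111010111111100 = 0b11011111101110111111110111111110 = 3753639422

3753639422


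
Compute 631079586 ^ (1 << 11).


631079586 ^ (1 << 11) = 631079586 ^ 2048 = 631081634

631081634


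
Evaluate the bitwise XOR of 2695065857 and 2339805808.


0b10100000101000110111000100000001 ^ 0b10001011011101101001101001110000 = 0b101011110101011110101101110001 = 735439729

735439729


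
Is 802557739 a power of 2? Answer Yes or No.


0b101111110101100000111100101011. Multiple bits set => No

No


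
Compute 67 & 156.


0b1000011 & 0b10011100 = 0b0 = 0

0


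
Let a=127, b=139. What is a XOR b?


127 ^ 139 = 244

244


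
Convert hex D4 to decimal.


D4 hex = 212 decimal

212


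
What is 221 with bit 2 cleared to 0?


221 & ~(1 << 2) = 217

217


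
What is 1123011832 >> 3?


0b1000010111011111100110011111000 >> 3 = 0b1000010111011111100110011111 = 140376479

140376479


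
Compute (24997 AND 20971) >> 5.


Step 1: 24997 & 20971 = 16801
Step 2: 16801 >> 5 = 525

525


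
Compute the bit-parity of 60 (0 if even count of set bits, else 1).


0b111100 has 4 ones => parity 0

0


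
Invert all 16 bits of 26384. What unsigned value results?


26384 ^ 65535 = 39151

39151


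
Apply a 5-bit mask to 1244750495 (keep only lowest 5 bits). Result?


1244750495 & 31 = 31

31


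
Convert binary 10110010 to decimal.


10110010 in decimal = 178

178


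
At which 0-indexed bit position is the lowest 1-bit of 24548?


0b101111111100100. Lowest set bit at position 2

2


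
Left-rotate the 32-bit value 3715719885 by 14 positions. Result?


Rotate 0b11011101011110010110001011001101 left by 14 (32-bit) = 0b1011000101100110111011101011110 = 1488156510

1488156510


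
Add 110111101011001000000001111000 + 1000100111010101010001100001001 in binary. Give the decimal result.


110111101011001000000001111000 + 1000100111010101010001100001001 = 1111100100101110010001110000001 = 2090279809

2090279809


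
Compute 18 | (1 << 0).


18 | (1 << 0) = 18 | 1 = 19

19


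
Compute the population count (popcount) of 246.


0b11110110 has 6 set bits

6


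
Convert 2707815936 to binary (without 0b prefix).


2707815936 = 10100001011001011111111000000000 in binary

10100001011001011111111000000000


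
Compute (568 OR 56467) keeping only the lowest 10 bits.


Step 1: 568 | 56467 = 57019
Step 2: 57019 & 1023 = 699

699


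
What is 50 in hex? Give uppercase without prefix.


50 = 32 hex

32


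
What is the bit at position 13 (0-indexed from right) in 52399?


0b1100110010101111, position 13 = 0

0


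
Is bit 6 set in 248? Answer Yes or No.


0b11111000, bit 6 = 1. Yes

Yes


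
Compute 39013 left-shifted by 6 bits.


0b1001100001100101 << 6 = 0b1001100001100101000000 = 2496832

2496832


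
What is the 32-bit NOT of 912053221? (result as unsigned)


~0b110110010111001101001111100101 = 0b11001001101000110010110000011010 = 3382914074 (32-bit unsigned)

3382914074


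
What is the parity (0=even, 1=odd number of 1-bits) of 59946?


0b1110101000101010 has 8 ones => parity 0

0


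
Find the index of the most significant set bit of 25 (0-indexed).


0b11001. Highest set bit at position 4

4


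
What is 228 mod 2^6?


228 & 63 = 36

36


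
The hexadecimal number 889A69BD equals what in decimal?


889A69BD hex = 2291820989 decimal

2291820989


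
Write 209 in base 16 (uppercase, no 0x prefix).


209 = D1 hex

D1


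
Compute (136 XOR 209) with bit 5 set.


Step 1: 136 ^ 209 = 89
Step 2: 89 | (1 << 5) = 89 | 32 = 121

121


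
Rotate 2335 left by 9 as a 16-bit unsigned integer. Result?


Rotate 0b100100011111 left by 9 (16-bit) = 0b11111000010010 = 15890

15890


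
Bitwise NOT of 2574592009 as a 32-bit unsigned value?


~0b10011001011101010010100000001001 = 0b1100110100010101101011111110110 = 1720375286 (32-bit unsigned)

1720375286


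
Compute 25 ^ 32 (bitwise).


0b11001 ^ 0b100000 = 0b111001 = 57

57


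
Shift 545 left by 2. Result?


0b1000100001 << 2 = 0b100010000100 = 2180

2180


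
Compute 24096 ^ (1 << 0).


24096 ^ (1 << 0) = 24096 ^ 1 = 24097

24097


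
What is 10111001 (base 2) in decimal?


10111001 in decimal = 185

185


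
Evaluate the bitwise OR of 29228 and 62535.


0b111001000101100 | 0b1111010001000111 = 0b1111011001101111 = 63087

63087


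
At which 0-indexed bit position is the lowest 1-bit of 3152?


0b110001010000. Lowest set bit at position 4

4


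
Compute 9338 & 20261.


0b10010001111010 & 0b100111100100101 = 0b10000100000 = 1056

1056


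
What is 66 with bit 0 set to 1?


66 | (1 << 0) = 66 | 1 = 67

67


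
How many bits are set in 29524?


0b111001101010100 has 8 set bits

8


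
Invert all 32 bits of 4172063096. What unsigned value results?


4172063096 ^ 4294967295 = 122904199

122904199


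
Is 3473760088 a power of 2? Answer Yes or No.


0b11001111000011010101111101011000. Multiple bits set => No

No


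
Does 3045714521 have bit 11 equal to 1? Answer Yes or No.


0b10110101100010011110101001011001, bit 11 = 1. Yes

Yes


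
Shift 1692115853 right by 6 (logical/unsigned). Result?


0b1100100110110111010001110001101 >> 6 = 0b1100100110110111010001110 = 26439310

26439310


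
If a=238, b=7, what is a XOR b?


238 ^ 7 = 233

233


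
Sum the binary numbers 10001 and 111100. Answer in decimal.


10001 + 111100 = 1001101 = 77

77


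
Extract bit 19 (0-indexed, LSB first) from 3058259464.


0b10110110010010010101011000001000, position 19 = 1

1


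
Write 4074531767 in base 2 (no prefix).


4074531767 = 11110010110111000110101110110111 in binary

11110010110111000110101110110111


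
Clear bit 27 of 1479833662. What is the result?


1479833662 & ~(1 << 27) = 1345615934

1345615934


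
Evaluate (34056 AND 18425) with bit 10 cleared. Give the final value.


Step 1: 34056 & 18425 = 1288
Step 2: 1288 & ~(1 << 10) = 264

264


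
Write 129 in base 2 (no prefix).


129 = 10000001 in binary

10000001


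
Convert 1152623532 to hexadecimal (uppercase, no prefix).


1152623532 = 44B3A3AC hex

44B3A3AC


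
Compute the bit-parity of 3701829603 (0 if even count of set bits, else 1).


0b11011100101001010110111111100011 has 20 ones => parity 0

0


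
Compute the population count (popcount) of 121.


0b1111001 has 5 set bits

5


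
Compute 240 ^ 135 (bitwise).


0b11110000 ^ 0b10000111 = 0b1110111 = 119

119


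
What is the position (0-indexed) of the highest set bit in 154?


0b10011010. Highest set bit at position 7

7


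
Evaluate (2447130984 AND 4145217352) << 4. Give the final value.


Step 1: 2447130984 & 4145217352 = 2433761608
Step 2: 2433761608 << 4 = 38940185728

38940185728


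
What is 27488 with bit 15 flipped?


27488 ^ (1 << 15) = 27488 ^ 32768 = 60256

60256


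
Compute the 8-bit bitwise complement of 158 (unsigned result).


~0b10011110 = 0b1100001 = 97 (8-bit unsigned)

97


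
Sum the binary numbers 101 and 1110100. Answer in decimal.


101 + 1110100 = 1111001 = 121

121


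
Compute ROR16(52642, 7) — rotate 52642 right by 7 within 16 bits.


Rotate 0b1100110110100010 right by 7 (16-bit) = 0b100010110011011 = 17819

17819


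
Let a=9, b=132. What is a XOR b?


9 ^ 132 = 141

141


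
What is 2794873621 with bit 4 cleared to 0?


2794873621 & ~(1 << 4) = 2794873605

2794873605


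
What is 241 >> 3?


0b11110001 >> 3 = 0b11110 = 30

30


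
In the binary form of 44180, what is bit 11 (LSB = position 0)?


0b1010110010010100, position 11 = 1

1


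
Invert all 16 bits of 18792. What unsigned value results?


18792 ^ 65535 = 46743

46743


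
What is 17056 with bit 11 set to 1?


17056 | (1 << 11) = 17056 | 2048 = 19104

19104


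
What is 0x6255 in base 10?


6255 hex = 25173 decimal

25173


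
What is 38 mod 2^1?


38 & 1 = 0

0


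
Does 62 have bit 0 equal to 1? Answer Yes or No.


0b111110, bit 0 = 0. No

No


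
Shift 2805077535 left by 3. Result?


0b10100111001100100001011000011111 << 3 = 0b10100111001100100001011000011111000 = 22440620280

22440620280


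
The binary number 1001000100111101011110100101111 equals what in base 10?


1001000100111101011110100101111 in decimal = 1218362671

1218362671


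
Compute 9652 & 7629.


0b10010110110100 & 0b1110111001101 = 0b10110000100 = 1412

1412


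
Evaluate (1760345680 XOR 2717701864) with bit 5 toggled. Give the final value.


Step 1: 1760345680 ^ 2717701864 = 3373295800
Step 2: 3373295800 ^ (1 << 5) = 3373295800 ^ 32 = 3373295768

3373295768


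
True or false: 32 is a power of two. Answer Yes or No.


0b100000. Only one bit set => Yes

Yes


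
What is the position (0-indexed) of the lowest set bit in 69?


0b1000101. Lowest set bit at position 0

0


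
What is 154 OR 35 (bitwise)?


0b10011010 | 0b100011 = 0b10111011 = 187

187


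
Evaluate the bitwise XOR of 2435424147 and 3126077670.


0b10010001001010011001111110010011 ^ 0b10111010010101000010100011100110 = 0b101011011111011011011101110101 = 729659253

729659253


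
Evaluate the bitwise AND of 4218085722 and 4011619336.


0b11111011011010101110000101011010 & 0b11101111000111000111010000001000 = 0b11101011000010000110000000001000 = 3943194632

3943194632


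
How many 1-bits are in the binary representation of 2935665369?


0b10101110111110101011001011011001 has 20 set bits

20


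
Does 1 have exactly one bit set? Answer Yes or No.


0b1. Only one bit set => Yes

Yes


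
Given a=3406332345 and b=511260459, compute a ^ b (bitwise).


3406332345 ^ 511260459 = 3580999314

3580999314


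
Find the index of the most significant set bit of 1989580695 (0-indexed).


0b1110110100101101001011110010111. Highest set bit at position 30

30


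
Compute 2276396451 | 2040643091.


0b10000111101011110000110110100011 | 0b1111001101000011011111000010011 = 0b11111111101011111011111110110011 = 4289707955

4289707955


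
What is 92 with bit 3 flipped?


92 ^ (1 << 3) = 92 ^ 8 = 84

84


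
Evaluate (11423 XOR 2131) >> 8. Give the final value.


Step 1: 11423 ^ 2131 = 9420
Step 2: 9420 >> 8 = 36

36


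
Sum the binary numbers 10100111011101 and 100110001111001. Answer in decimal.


10100111011101 + 100110001111001 = 111011001010110 = 30294

30294


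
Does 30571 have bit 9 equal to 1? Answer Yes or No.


0b111011101101011, bit 9 = 1. Yes

Yes


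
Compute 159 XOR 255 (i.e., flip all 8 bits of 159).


159 ^ 255 = 96

96


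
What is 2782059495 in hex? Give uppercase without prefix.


2782059495 = A5D2DBE7 hex

A5D2DBE7


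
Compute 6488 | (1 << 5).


6488 | (1 << 5) = 6488 | 32 = 6520

6520


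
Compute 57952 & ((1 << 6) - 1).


57952 & 63 = 32

32


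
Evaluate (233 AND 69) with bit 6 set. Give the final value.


Step 1: 233 & 69 = 65
Step 2: 65 | (1 << 6) = 65 | 64 = 65

65


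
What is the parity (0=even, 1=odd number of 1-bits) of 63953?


0b1111100111010001 has 10 ones => parity 0

0


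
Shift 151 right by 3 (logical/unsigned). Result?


0b10010111 >> 3 = 0b10010 = 18

18


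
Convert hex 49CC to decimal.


49CC hex = 18892 decimal

18892


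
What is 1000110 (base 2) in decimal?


1000110 in decimal = 70

70


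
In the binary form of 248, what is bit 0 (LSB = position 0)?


0b11111000, position 0 = 0

0


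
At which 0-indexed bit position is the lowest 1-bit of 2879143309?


0b10101011100111000011110110001101. Lowest set bit at position 0

0


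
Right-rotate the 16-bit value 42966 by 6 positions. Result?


Rotate 0b1010011111010110 right by 6 (16-bit) = 0b101101010011111 = 23199

23199


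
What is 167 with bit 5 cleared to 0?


167 & ~(1 << 5) = 135

135


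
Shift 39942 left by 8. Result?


0b1001110000000110 << 8 = 0b100111000000011000000000 = 10225152

10225152


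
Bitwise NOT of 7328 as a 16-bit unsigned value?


~0b1110010100000 = 0b1110001101011111 = 58207 (16-bit unsigned)

58207


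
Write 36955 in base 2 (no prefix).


36955 = 1001000001011011 in binary

1001000001011011


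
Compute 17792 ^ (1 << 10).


17792 ^ (1 << 10) = 17792 ^ 1024 = 16768

16768


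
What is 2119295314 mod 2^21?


2119295314 & 2097151 = 1171794

1171794


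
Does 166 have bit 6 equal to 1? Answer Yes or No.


0b10100110, bit 6 = 0. No

No


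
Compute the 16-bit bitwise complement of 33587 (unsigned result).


~0b1000001100110011 = 0b111110011001100 = 31948 (16-bit unsigned)

31948


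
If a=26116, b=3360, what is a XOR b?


26116 ^ 3360 = 27428

27428


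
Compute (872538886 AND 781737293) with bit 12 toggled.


Step 1: 872538886 & 781737293 = 603996420
Step 2: 603996420 ^ (1 << 12) = 603996420 ^ 4096 = 604000516

604000516


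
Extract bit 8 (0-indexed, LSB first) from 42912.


0b1010011110100000, position 8 = 1

1


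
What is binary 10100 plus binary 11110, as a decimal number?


10100 + 11110 = 110010 = 50

50
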